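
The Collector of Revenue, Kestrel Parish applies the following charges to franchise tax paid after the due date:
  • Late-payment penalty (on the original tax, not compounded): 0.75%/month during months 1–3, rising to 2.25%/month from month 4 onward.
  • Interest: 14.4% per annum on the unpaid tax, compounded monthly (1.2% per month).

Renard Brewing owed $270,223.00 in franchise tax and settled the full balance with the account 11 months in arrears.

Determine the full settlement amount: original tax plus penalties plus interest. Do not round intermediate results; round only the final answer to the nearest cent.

Penalty, months 1–3: 3 × 0.75% × $270,223.00 = $6,080.02…
Penalty, months 4–11: 8 × 2.25% × $270,223.00 = $48,640.14
Interest: $270,223.00 × ((1 + 0.012)^11 − 1) = $270,223.00 × 0.1402121… = $37,888.5287…
Total = $270,223.00 + $54,720.1575 + $37,888.5287… = $362,831.69

$362,831.69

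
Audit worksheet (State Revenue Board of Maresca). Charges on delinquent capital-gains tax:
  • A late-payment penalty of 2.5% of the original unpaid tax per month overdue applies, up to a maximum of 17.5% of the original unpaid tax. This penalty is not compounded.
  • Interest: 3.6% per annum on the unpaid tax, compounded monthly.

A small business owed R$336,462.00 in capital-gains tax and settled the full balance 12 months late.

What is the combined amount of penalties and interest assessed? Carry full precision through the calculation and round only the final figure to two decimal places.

R$71,195.35

Penalty (uncapped): 12 × 2.5% × R$336,462.00 = R$100,938.60; cap = 17.5% × R$336,462.00 = R$58,880.85 → penalty = R$58,880.85
Interest (3.6%/yr ÷ 12 = 0.3%/month): R$336,462.00 × ((1 + 0.003)^12 − 1) = R$12,314.5026…
Penalties + interest = R$58,880.8500 + R$12,314.5026… = R$71,195.35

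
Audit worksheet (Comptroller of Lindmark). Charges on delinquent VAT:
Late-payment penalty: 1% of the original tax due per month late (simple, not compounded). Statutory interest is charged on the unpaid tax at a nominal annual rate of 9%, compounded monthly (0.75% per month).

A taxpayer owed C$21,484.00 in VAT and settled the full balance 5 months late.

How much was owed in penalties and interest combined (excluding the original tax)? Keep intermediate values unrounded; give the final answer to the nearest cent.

Late-payment penalty = 1% × C$21,484.00 × 5 mo = C$1,074.20
Interest: C$21,484.00 × ((1 + 0.0075)^5 − 1) = C$21,484.00 × 0.0380667… = C$817.8257…
Penalties + interest = C$1,074.2000 + C$817.8257… = C$1,892.03

C$1,892.03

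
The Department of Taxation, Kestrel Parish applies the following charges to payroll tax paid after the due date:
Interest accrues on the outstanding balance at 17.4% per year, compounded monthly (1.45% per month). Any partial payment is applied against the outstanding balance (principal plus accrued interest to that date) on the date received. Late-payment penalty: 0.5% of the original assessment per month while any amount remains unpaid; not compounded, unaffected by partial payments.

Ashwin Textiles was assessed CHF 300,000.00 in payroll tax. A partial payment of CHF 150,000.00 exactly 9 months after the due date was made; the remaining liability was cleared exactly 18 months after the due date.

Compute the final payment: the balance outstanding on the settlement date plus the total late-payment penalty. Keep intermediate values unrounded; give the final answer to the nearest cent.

CHF 244,989.45

Balance at month 9: CHF 300,000.0000 × (1 + 0.0145)^9 = CHF 341,499.2208…
After CHF 150,000.00 payment: CHF 341,499.2208… − CHF 150,000.00 = CHF 191,499.2208…
Balance at month 18: CHF 191,499.2208… × (1 + 0.0145)^9 = CHF 217,989.4489…
Penalty: 18 × 0.5% × CHF 300,000.00 = CHF 27,000.00
Final settlement = outstanding balance + penalty = CHF 217,989.4489… + CHF 27,000.00 = CHF 244,989.45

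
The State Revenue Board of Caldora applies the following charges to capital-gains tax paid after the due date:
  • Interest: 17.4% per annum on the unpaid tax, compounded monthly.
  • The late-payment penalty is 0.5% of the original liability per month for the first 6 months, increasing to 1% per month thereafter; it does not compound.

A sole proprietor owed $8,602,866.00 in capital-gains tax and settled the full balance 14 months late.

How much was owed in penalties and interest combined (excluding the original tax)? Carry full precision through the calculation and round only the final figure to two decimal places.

Penalty, months 1–6: 6 × 0.5% × $8,602,866.00 = $258,085.98
Penalty, months 7–14: 8 × 1% × $8,602,866.00 = $688,229.28
Interest (17.4%/yr ÷ 12 = 1.45%/month): $8,602,866.00 × ((1 + 0.0145)^14 − 1) = $1,920,916.8327…
Penalties + interest = $946,315.2600 + $1,920,916.8327… = $2,867,232.09

$2,867,232.09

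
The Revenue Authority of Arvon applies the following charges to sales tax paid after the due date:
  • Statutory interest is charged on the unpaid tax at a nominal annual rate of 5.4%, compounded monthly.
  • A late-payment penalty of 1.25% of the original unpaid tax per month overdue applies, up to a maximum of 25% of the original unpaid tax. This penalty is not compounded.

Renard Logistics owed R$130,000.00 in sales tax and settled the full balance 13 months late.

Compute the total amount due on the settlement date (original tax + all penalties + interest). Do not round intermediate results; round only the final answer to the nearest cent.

Penalty: 13 × 1.25% × R$130,000.00 = R$21,125.00 (below the 25% cap of R$32,500.00)
Interest (5.4%/yr ÷ 12 = 0.45%/month): R$130,000.00 × ((1 + 0.0045)^13 − 1) = R$7,813.7615…
Total = R$130,000.00 + R$21,125.0000 + R$7,813.7615… = R$158,938.76

R$158,938.76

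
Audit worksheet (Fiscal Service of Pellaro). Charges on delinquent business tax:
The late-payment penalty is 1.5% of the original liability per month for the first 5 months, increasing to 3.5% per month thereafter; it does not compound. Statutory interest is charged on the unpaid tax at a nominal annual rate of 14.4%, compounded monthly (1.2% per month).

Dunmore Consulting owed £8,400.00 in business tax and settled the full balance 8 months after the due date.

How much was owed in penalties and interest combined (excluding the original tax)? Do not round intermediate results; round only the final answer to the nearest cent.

Penalty, months 1–5: 5 × 1.5% × £8,400.00 = £630.00
Penalty, months 6–8: 3 × 3.5% × £8,400.00 = £882.00
Interest: £8,400.00 × ((1 + 0.012)^8 − 1) = £8,400.00 × 0.1001302… = £841.0940…
Penalties + interest = £1,512.0000 + £841.0940… = £2,353.09

£2,353.09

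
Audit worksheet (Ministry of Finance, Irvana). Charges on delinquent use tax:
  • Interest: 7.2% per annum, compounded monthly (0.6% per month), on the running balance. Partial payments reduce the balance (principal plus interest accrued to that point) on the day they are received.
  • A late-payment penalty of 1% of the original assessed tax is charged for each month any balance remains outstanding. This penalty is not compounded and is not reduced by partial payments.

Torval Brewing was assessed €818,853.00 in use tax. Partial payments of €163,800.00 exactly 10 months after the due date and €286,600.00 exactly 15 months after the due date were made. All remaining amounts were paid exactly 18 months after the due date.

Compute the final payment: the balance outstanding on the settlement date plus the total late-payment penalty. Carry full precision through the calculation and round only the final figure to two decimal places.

Balance at month 10: €818,853.0000 × (1 + 0.006)^10 = €869,332.1710…
After €163,800.00 payment: €869,332.1710… − €163,800.00 = €705,532.1710…
Balance at month 15: €705,532.1710… × (1 + 0.006)^5 = €726,953.6562…
After €286,600.00 payment: €726,953.6562… − €286,600.00 = €440,353.6562…
Balance at month 18: €440,353.6562… × (1 + 0.006)^3 = €448,327.6754…
Penalty: 18 × 1% × €818,853.00 = €147,393.54
Final settlement = outstanding balance + penalty = €448,327.6754… + €147,393.54 = €595,721.22

€595,721.22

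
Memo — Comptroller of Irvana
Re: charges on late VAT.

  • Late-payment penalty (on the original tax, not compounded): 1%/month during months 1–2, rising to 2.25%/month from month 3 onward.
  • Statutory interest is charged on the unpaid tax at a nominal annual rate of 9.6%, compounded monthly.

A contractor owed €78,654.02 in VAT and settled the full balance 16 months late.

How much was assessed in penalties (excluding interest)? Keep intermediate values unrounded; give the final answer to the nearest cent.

Penalty, months 1–2: 2 × 1% × €78,654.02 = €1,573.08…
Penalty, months 3–16: 14 × 2.25% × €78,654.02 = €24,776.02…
Total penalty = €1,573.08… + €24,776.02… = €26,349.10

€26,349.10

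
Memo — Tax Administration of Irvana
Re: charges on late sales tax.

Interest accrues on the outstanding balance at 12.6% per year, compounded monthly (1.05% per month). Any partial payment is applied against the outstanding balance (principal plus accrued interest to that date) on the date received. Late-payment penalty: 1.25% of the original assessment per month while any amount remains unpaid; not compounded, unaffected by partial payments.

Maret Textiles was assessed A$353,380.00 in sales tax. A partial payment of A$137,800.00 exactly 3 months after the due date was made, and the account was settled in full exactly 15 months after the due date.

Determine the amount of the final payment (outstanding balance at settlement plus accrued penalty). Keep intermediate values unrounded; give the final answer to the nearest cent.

Balance at month 3: A$353,380.0000 × (1 + 0.0105)^3 = A$364,628.7595…
After A$137,800.00 payment: A$364,628.7595… − A$137,800.00 = A$226,828.7595…
Balance at month 15: A$226,828.7595… × (1 + 0.0105)^12 = A$257,118.8589…
Penalty: 15 × 1.25% × A$353,380.00 = A$66,258.75
Final settlement = outstanding balance + penalty = A$257,118.8589… + A$66,258.75 = A$323,377.61

A$323,377.61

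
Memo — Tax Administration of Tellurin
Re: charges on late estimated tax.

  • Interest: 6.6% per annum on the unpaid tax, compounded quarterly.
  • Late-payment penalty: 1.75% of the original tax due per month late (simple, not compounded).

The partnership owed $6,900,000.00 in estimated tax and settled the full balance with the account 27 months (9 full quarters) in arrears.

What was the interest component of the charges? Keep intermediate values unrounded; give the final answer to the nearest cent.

$1,094,946.05

Interest (6.6%/yr ÷ 4 = 1.65%/quarter): $6,900,000.00 × ((1 + 0.0165)^9 − 1) = $1,094,946.0507…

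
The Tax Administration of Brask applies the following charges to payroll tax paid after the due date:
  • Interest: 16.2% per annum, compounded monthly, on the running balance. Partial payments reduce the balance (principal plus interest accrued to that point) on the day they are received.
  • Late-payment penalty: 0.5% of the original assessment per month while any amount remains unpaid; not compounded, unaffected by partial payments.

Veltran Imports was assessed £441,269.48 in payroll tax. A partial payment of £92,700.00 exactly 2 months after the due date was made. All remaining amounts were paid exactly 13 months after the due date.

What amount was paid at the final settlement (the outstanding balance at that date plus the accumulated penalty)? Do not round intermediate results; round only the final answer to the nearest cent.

£446,555.08

Monthly rate = 16.2% ÷ 12 = 1.35%
Balance at month 2: £441,269.4800 × (1 + 0.0135)^2 = £453,264.1773…
After £92,700.00 payment: £453,264.1773… − £92,700.00 = £360,564.1773…
Balance at month 13: £360,564.1773… × (1 + 0.0135)^11 = £417,872.5660…
Penalty: 13 × 0.5% × £441,269.48 = £28,682.52…
Final settlement = outstanding balance + penalty = £417,872.5660… + £28,682.52… = £446,555.08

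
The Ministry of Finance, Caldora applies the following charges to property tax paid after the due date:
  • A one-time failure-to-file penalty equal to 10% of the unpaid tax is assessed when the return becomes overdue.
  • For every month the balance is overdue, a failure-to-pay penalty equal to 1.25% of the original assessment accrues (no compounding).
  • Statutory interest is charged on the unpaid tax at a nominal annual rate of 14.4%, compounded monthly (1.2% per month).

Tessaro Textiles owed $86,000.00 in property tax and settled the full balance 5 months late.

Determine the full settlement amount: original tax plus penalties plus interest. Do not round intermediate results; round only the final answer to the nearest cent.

Failure-to-file penalty: 10% × $86,000.00 = $8,600.00
Failure-to-pay penalty: 5 × 1.25% × $86,000.00 = $5,375.00
Interest: $86,000.00 × ((1 + 0.012)^5 − 1) = $86,000.00 × 0.0614574… = $5,285.3350…
Total = $86,000.00 + $13,975.0000 + $5,285.3350… = $105,260.34

$105,260.34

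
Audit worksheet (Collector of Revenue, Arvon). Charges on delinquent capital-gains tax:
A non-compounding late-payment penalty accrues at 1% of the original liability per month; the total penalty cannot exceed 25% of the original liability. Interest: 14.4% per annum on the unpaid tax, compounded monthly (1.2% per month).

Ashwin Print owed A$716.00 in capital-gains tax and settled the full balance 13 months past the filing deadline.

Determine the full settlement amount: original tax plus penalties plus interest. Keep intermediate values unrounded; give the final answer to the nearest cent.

Penalty: 13 × 1% × A$716.00 = A$93.08 (below the 25% cap of A$179.00)
Interest: A$716.00 × ((1 + 0.012)^13 − 1) = A$716.00 × 0.1677414… = A$120.1028…
Total = A$716.00 + A$93.0800 + A$120.1028… = A$929.18

A$929.18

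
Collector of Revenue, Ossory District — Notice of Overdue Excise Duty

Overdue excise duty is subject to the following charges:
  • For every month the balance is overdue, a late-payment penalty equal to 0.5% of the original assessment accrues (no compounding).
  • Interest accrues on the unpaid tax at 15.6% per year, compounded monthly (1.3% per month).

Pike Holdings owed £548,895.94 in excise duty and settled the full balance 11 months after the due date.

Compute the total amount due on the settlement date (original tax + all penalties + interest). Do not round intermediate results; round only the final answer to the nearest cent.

Late-payment penalty = 0.5% × £548,895.94 × 11 mo = £30,189.28…
Interest: £548,895.94 × ((1 + 0.013)^11 − 1) = £548,895.94 × 0.1526671… = £83,798.3535…
Total = £548,895.94 + £30,189.2767 + £83,798.3535… = £662,883.57

£662,883.57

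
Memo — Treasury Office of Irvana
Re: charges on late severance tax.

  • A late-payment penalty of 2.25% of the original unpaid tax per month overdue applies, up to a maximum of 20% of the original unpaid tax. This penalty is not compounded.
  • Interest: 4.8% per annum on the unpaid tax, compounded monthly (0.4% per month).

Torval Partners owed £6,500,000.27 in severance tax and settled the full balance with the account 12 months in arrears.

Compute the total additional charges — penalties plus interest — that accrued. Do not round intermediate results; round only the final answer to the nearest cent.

Penalty (uncapped): 12 × 2.25% × £6,500,000.27 = £1,755,000.07…; cap = 20% × £6,500,000.27 = £1,300,000.05… → penalty = £1,300,000.05…
Interest: £6,500,000.27 × ((1 + 0.004)^12 − 1) = £6,500,000.27 × 0.0490702… = £318,956.3622…
Penalties + interest = £1,300,000.0540 + £318,956.3622… = £1,618,956.42

£1,618,956.42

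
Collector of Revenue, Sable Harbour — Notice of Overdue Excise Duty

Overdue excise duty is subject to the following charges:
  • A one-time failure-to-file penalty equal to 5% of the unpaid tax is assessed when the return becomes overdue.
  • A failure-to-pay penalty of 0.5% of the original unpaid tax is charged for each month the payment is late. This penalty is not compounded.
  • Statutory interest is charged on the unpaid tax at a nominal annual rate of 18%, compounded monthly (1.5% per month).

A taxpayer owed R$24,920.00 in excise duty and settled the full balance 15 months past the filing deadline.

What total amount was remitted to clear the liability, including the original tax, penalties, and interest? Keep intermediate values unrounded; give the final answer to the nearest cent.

Failure-to-file penalty: 5% × R$24,920.00 = R$1,246.00
Failure-to-pay penalty: 15 × 0.5% × R$24,920.00 = R$1,869.00
Interest: R$24,920.00 × ((1 + 0.015)^15 − 1) = R$24,920.00 × 0.2502321… = R$6,235.7831…
Total = R$24,920.00 + R$3,115.0000 + R$6,235.7831… = R$34,270.78

R$34,270.78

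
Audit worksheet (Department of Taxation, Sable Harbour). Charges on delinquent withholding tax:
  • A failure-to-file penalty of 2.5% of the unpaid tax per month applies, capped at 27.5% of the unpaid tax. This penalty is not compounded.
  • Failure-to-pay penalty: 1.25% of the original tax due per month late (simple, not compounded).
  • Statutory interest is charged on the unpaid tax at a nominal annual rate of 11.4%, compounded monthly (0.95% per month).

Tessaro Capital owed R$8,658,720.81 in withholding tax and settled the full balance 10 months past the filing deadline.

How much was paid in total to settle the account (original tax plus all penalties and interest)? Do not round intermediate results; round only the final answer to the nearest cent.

R$12,764,390.65

Failure-to-file: 10 × 2.5% × R$8,658,720.81 = R$2,164,680.20… (under the 27.5% cap)
Failure-to-pay penalty = 1.25% × R$8,658,720.81 × 10 mo = R$1,082,340.10…
Interest: R$8,658,720.81 × ((1 + 0.0095)^10 − 1) = R$8,658,720.81 × 0.0991659… = R$858,649.5399…
Total = R$8,658,720.81 + R$3,247,020.3038… + R$858,649.5399… = R$12,764,390.65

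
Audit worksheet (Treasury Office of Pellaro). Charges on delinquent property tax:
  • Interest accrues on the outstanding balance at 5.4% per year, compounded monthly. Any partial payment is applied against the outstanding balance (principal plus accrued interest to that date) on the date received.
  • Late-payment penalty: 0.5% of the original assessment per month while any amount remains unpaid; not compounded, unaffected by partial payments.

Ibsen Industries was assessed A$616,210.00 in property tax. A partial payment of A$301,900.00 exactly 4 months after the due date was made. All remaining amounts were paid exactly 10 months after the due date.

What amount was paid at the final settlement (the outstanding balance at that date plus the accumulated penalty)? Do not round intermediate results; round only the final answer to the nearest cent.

Monthly rate = 5.4% ÷ 12 = 0.45%
Balance at month 4: A$616,210.0000 × (1 + 0.0045)^4 = A$627,376.8744…
After A$301,900.00 payment: A$627,376.8744… − A$301,900.00 = A$325,476.8744…
Balance at month 10: A$325,476.8744… × (1 + 0.0045)^6 = A$334,364.2088…
Penalty: 10 × 0.5% × A$616,210.00 = A$30,810.50
Final settlement = outstanding balance + penalty = A$334,364.2088… + A$30,810.50 = A$365,174.71

A$365,174.71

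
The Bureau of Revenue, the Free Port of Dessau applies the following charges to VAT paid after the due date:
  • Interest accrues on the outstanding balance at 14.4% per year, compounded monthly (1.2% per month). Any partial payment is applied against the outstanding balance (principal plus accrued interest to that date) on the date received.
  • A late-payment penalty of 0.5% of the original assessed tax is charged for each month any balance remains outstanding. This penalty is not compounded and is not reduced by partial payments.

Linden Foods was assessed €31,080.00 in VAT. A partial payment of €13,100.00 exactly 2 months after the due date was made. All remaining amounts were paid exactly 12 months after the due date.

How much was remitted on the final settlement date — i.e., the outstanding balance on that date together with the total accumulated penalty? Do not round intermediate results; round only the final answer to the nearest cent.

Balance at month 2: €31,080.0000 × (1 + 0.012)^2 = €31,830.3955…
After €13,100.00 payment: €31,830.3955… − €13,100.00 = €18,730.3955…
Balance at month 12: €18,730.3955… × (1 + 0.012)^10 = €21,103.3826…
Penalty: 12 × 0.5% × €31,080.00 = €1,864.80
Final settlement = outstanding balance + penalty = €21,103.3826… + €1,864.80 = €22,968.18

€22,968.18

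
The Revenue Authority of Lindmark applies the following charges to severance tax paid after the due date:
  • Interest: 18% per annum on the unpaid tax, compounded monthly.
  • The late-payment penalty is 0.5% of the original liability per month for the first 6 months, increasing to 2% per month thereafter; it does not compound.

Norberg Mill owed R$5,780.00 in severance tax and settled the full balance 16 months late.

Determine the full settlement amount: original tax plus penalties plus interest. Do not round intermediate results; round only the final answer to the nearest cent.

Penalty, months 1–6: 6 × 0.5% × R$5,780.00 = R$173.40
Penalty, months 7–16: 10 × 2% × R$5,780.00 = R$1,156.00
Interest (18%/yr ÷ 12 = 1.5%/month): R$5,780.00 × ((1 + 0.015)^16 − 1) = R$1,554.7365…
Total = R$5,780.00 + R$1,329.4000 + R$1,554.7365… = R$8,664.14

R$8,664.14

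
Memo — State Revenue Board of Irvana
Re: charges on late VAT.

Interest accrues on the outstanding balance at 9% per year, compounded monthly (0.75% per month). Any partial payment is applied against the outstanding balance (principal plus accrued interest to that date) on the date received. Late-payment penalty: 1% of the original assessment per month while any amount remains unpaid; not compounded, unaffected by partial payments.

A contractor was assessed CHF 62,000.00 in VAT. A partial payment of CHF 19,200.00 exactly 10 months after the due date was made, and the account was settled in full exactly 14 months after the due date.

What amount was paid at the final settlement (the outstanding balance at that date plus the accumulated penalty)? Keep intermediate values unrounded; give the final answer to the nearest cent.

CHF 57,734.57

Balance at month 10: CHF 62,000.0000 × (1 + 0.0075)^10 = CHF 66,810.1178…
After CHF 19,200.00 payment: CHF 66,810.1178… − CHF 19,200.00 = CHF 47,610.1178…
Balance at month 14: CHF 47,610.1178… × (1 + 0.0075)^4 = CHF 49,054.5703…
Penalty: 14 × 1% × CHF 62,000.00 = CHF 8,680.00
Final settlement = outstanding balance + penalty = CHF 49,054.5703… + CHF 8,680.00 = CHF 57,734.57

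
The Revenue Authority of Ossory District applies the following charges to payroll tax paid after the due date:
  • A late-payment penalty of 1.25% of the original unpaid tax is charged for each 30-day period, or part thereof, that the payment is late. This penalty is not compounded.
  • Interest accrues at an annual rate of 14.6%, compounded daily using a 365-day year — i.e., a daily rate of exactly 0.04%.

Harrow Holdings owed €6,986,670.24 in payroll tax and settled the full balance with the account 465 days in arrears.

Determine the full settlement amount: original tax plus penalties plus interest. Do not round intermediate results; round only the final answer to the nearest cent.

€9,811,922.27

Penalty periods: ⌈465/30⌉ = 16; penalty = 16 × 1.25% × €6,986,670.24 = €1,397,334.05…
Interest: €6,986,670.24 × ((1 + 0.0004)^465 − 1) = €6,986,670.24 × 0.20437747… = €1,427,917.9779…
Total = €6,986,670.24 + €1,397,334.0480 + €1,427,917.9779… = €9,811,922.27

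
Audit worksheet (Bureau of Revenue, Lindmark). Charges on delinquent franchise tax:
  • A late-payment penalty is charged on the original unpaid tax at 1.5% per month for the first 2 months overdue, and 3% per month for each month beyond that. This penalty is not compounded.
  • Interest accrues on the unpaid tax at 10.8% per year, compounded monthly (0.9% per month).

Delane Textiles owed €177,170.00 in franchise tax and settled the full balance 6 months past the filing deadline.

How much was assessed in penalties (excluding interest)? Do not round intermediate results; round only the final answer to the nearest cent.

Penalty, months 1–2: 2 × 1.5% × €177,170.00 = €5,315.10
Penalty, months 3–6: 4 × 3% × €177,170.00 = €21,260.40
Total penalty = €5,315.10 + €21,260.40 = €26,575.50

€26,575.50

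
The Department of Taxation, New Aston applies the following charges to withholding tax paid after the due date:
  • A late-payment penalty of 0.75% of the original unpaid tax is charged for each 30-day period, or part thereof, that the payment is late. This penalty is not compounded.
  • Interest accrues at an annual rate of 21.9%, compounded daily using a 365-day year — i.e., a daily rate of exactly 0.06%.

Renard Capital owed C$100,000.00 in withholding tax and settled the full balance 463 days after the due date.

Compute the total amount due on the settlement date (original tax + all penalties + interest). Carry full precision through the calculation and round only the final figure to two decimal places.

Penalty periods: ⌈463/30⌉ = 16; penalty = 16 × 0.75% × C$100,000.00 = C$12,000.00
Interest: C$100,000.00 × ((1 + 0.0006)^463 − 1) = C$100,000.00 × 0.32011215… = C$32,011.2148…
Total = C$100,000.00 + C$12,000.0000 + C$32,011.2148… = C$144,011.21

C$144,011.21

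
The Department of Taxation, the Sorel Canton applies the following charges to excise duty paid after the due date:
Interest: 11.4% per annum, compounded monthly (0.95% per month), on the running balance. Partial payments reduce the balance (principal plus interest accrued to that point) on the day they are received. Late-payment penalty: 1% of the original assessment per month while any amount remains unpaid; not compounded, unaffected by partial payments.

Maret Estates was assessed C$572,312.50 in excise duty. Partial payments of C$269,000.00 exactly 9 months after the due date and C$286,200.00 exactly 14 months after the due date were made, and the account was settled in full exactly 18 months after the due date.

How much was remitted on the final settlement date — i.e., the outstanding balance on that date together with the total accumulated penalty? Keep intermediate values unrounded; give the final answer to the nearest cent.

C$191,387.18

Balance at month 9: C$572,312.5000 × (1 + 0.0095)^9 = C$623,146.4727…
After C$269,000.00 payment: C$623,146.4727… − C$269,000.00 = C$354,146.4727…
Balance at month 14: C$354,146.4727… × (1 + 0.0095)^5 = C$371,291.0981…
After C$286,200.00 payment: C$371,291.0981… − C$286,200.00 = C$85,091.0981…
Balance at month 18: C$85,091.0981… × (1 + 0.0095)^4 = C$88,370.9292…
Penalty: 18 × 1% × C$572,312.50 = C$103,016.25
Final settlement = outstanding balance + penalty = C$88,370.9292… + C$103,016.25 = C$191,387.18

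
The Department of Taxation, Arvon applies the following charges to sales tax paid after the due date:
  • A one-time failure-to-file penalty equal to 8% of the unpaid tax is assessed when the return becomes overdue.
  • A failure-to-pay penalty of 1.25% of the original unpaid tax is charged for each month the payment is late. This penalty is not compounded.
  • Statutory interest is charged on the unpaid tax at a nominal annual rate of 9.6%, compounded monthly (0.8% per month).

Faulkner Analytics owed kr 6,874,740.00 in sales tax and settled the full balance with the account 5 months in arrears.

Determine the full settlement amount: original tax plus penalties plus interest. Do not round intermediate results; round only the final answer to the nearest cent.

kr 8,133,815.22

Failure-to-file penalty: 8% × kr 6,874,740.00 = kr 549,979.20
Failure-to-pay penalty = 1.25% × kr 6,874,740.00 × 5 mo = kr 429,671.25
Interest: kr 6,874,740.00 × ((1 + 0.008)^5 − 1) = kr 6,874,740.00 × 0.0406451… = kr 279,424.7733…
Total = kr 6,874,740.00 + kr 979,650.4500 + kr 279,424.7733… = kr 8,133,815.22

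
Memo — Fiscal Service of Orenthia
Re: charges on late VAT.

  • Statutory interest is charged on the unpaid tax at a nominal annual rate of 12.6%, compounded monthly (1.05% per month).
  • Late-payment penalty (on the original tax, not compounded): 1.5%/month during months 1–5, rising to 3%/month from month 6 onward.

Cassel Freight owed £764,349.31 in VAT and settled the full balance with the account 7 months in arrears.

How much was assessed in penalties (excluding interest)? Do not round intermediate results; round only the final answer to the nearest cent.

Penalty, months 1–5: 5 × 1.5% × £764,349.31 = £57,326.20…
Penalty, months 6–7: 2 × 3% × £764,349.31 = £45,860.96…
Total penalty = £57,326.20… + £45,860.96… = £103,187.16

£103,187.16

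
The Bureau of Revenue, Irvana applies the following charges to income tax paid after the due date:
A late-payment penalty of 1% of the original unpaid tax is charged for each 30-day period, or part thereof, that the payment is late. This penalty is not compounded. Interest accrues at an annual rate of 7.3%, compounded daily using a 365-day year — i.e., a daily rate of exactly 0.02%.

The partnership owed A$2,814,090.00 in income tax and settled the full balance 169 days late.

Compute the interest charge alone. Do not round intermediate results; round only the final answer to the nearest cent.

Interest: A$2,814,090.00 × ((1 + 0.0002)^169 − 1) = A$2,814,090.00 × 0.03437421… = A$96,732.1340…

A$96,732.13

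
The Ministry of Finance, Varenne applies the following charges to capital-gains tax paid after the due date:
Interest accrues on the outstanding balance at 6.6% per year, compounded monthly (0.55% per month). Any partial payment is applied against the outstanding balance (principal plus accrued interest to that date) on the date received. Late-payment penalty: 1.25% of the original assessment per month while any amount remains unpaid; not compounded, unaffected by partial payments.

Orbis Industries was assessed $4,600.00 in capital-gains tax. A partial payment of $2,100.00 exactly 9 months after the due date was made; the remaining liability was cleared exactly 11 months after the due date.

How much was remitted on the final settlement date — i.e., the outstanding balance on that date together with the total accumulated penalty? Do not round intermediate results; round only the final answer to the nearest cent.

Balance at month 9: $4,600.0000 × (1 + 0.0055)^9 = $4,832.7742…
After $2,100.00 payment: $4,832.7742… − $2,100.00 = $2,732.7742…
Balance at month 11: $2,732.7742… × (1 + 0.0055)^2 = $2,762.9174…
Penalty: 11 × 1.25% × $4,600.00 = $632.50
Final settlement = outstanding balance + penalty = $2,762.9174… + $632.50 = $3,395.42

$3,395.42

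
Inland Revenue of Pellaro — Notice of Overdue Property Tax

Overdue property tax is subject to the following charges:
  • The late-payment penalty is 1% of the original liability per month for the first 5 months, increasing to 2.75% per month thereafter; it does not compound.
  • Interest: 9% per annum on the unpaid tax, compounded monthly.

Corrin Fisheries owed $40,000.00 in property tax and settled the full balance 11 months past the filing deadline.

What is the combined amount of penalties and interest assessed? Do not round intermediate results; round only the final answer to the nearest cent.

$12,026.58

Penalty, months 1–5: 5 × 1% × $40,000.00 = $2,000.00
Penalty, months 6–11: 6 × 2.75% × $40,000.00 = $6,600.00
Interest (9%/yr ÷ 12 = 0.75%/month): $40,000.00 × ((1 + 0.0075)^11 − 1) = $3,426.5766…
Penalties + interest = $8,600.0000 + $3,426.5766… = $12,026.58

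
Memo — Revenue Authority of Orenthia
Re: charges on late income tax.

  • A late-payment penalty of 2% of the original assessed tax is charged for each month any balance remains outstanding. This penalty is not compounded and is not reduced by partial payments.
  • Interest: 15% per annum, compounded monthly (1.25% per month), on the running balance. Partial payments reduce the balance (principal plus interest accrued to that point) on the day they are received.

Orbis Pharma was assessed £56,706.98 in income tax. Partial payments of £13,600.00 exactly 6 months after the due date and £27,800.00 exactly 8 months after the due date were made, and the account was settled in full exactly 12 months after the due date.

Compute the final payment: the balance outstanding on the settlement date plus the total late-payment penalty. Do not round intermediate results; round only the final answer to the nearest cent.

£35,563.87

Balance at month 6: £56,706.9800 × (1 + 0.0125)^6 = £61,095.1465…
After £13,600.00 payment: £61,095.1465… − £13,600.00 = £47,495.1465…
Balance at month 8: £47,495.1465… × (1 + 0.0125)^2 = £48,689.9462…
After £27,800.00 payment: £48,689.9462… − £27,800.00 = £20,889.9462…
Balance at month 12: £20,889.9462… × (1 + 0.0125)^4 = £21,954.1916…
Penalty: 12 × 2% × £56,706.98 = £13,609.68…
Final settlement = outstanding balance + penalty = £21,954.1916… + £13,609.68… = £35,563.87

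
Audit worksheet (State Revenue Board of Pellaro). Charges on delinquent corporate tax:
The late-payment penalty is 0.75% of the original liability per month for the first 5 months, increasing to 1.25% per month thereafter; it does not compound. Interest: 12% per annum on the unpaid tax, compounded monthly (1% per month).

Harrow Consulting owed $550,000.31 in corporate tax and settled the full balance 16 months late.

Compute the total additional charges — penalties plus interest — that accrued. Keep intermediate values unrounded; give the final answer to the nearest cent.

Penalty, months 1–5: 5 × 0.75% × $550,000.31 = $20,625.01…
Penalty, months 6–16: 11 × 1.25% × $550,000.31 = $75,625.04…
Interest: $550,000.31 × ((1 + 0.01)^16 − 1) = $550,000.31 × 0.1725786… = $94,918.3082…
Penalties + interest = $96,250.0543… + $94,918.3082… = $191,168.36

$191,168.36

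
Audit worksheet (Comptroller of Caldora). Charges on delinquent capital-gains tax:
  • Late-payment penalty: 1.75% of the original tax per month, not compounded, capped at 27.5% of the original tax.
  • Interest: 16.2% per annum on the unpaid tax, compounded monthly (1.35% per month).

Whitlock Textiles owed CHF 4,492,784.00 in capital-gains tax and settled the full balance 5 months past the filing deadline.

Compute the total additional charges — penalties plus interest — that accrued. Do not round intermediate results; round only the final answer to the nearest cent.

CHF 704,680.91

Penalty: 5 × 1.75% × CHF 4,492,784.00 = CHF 393,118.60 (below the 27.5% cap of CHF 1,235,515.60)
Interest: CHF 4,492,784.00 × ((1 + 0.0135)^5 − 1) = CHF 4,492,784.00 × 0.0693473… = CHF 311,562.3063…
Penalties + interest = CHF 393,118.6000 + CHF 311,562.3063… = CHF 704,680.91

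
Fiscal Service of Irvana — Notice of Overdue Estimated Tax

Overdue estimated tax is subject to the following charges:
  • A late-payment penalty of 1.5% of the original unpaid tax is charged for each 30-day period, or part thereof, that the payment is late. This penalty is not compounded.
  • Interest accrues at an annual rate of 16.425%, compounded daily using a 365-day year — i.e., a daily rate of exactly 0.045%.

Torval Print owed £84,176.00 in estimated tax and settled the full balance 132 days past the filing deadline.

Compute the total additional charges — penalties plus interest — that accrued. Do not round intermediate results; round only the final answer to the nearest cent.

Penalty periods: ⌈132/30⌉ = 5; penalty = 5 × 1.5% × £84,176.00 = £6,313.20
Interest: £84,176.00 × ((1 + 0.00045)^132 − 1) = £84,176.00 × 0.06118546… = £5,150.3470…
Penalties + interest = £6,313.2000 + £5,150.3470… = £11,463.55

£11,463.55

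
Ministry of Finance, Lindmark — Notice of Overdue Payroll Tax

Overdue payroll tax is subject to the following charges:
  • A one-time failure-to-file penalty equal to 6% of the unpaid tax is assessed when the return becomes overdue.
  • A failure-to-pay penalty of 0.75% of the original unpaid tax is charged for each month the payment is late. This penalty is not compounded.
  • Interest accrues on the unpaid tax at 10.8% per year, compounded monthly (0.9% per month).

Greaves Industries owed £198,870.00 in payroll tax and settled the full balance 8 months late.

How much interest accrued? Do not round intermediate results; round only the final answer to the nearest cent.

Interest: £198,870.00 × ((1 + 0.009)^8 − 1) = £198,870.00 × 0.0743093… = £14,777.8878…

£14,777.89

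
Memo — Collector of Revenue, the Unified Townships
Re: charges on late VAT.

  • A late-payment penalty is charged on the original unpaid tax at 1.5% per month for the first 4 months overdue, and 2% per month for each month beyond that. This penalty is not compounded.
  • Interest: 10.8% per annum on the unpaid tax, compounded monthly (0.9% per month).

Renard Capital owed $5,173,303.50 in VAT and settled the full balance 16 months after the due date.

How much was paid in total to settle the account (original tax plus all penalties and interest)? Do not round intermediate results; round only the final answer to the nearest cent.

$7,522,709.84

Penalty, months 1–4: 4 × 1.5% × $5,173,303.50 = $310,398.21
Penalty, months 5–16: 12 × 2% × $5,173,303.50 = $1,241,592.84
Interest: $5,173,303.50 × ((1 + 0.009)^16 − 1) = $5,173,303.50 × 0.1541404… = $797,415.2946…
Total = $5,173,303.50 + $1,551,991.0500 + $797,415.2946… = $7,522,709.84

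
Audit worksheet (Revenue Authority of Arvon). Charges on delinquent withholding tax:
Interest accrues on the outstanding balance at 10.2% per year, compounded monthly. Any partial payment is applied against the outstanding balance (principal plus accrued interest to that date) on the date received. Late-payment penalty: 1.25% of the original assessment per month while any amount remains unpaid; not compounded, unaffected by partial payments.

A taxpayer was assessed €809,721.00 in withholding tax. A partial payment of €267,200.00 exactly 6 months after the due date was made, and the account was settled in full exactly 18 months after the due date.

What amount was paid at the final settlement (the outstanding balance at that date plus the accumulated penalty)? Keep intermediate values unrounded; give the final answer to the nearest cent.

Monthly rate = 10.2% ÷ 12 = 0.85%
Balance at month 6: €809,721.0000 × (1 + 0.0085)^6 = €851,904.3151…
After €267,200.00 payment: €851,904.3151… − €267,200.00 = €584,704.3151…
Balance at month 18: €584,704.3151… × (1 + 0.0085)^12 = €647,212.8473…
Penalty: 18 × 1.25% × €809,721.00 = €182,187.23…
Final settlement = outstanding balance + penalty = €647,212.8473… + €182,187.23… = €829,400.07

€829,400.07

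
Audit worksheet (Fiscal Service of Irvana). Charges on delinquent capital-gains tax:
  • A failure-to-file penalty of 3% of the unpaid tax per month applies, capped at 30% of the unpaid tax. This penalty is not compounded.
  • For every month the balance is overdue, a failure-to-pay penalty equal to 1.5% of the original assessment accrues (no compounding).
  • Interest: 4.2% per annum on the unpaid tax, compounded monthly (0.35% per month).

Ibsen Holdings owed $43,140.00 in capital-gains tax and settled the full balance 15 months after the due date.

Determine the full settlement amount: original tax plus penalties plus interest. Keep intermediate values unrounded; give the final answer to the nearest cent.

Failure-to-file: 15 × 3% × $43,140.00 = $19,413.00, capped at 30% × $43,140.00 = $12,942.00
Failure-to-pay penalty: 15 × 1.5% × $43,140.00 = $9,706.50
Interest: $43,140.00 × ((1 + 0.0035)^15 − 1) = $43,140.00 × 0.0538060… = $2,321.1893…
Total = $43,140.00 + $22,648.5000 + $2,321.1893… = $68,109.69

$68,109.69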